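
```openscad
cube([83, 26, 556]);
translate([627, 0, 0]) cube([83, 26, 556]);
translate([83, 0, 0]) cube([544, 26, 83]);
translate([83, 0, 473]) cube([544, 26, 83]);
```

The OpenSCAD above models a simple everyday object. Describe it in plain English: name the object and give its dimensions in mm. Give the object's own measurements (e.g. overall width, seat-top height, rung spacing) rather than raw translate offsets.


A rectangular picture frame lying in the x–z plane (depth along y). The opening is 544 mm wide (x) by 390 mm tall (z), surrounded by a border 83 mm wide on all four sides. The frame is 26 mm deep and is made of two full-height vertical stiles with two horizontal rails fitted between them.


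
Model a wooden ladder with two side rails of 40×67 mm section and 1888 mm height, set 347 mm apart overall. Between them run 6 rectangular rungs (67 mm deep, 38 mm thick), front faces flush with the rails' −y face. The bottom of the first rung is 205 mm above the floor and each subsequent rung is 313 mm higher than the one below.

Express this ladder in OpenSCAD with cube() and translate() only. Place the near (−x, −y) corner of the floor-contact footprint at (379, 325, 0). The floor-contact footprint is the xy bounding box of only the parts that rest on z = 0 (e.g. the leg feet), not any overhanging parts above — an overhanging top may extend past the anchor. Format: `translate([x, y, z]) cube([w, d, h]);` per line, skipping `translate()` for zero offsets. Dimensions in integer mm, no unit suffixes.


// rung span = 347 - 2*40 = 267
// rung[k] z = 205 + k*313
translate([379, 325, 0]) cube([40, 67, 1888]);
translate([686, 325, 0]) cube([40, 67, 1888]);
translate([419, 325, 205]) cube([267, 67, 38]);
translate([419, 325, 518]) cube([267, 67, 38]);
translate([419, 325, 831]) cube([267, 67, 38]);
translate([419, 325, 1144]) cube([267, 67, 38]);
translate([419, 325, 1457]) cube([267, 67, 38]);
translate([419, 325, 1770]) cube([267, 67, 38]);


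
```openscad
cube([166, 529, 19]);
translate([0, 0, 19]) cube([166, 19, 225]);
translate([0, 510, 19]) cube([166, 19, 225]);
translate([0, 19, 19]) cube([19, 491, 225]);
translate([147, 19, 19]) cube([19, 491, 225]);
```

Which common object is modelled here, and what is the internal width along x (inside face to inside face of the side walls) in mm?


An open box. The internal width is 128 mm.

A 166×529 base slab with four walls standing on it — an open box. The base is 166 mm wide and the walls are 19 mm thick, so the internal width is 166 − 2 × 19 = 128 mm.


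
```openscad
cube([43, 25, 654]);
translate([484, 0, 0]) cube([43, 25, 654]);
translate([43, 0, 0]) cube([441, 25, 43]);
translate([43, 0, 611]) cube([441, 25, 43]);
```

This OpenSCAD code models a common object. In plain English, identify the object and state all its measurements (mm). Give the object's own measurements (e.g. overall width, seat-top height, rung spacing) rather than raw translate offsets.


A rectangular picture frame lying in the x–z plane (depth along y). The opening is 441 mm wide (x) by 568 mm tall (z), surrounded by a border 43 mm wide on all four sides. The frame is 25 mm deep and is made of two full-height vertical stiles with two horizontal rails fitted between them.


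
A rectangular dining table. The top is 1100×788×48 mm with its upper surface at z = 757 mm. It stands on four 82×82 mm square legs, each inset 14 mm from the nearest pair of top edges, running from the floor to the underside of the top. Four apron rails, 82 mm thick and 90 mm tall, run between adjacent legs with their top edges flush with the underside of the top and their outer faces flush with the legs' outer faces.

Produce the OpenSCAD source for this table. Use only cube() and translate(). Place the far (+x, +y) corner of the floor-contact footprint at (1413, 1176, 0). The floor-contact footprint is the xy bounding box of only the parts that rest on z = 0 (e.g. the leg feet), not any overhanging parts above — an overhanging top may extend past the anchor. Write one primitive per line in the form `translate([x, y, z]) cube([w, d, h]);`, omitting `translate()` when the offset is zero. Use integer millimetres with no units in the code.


translate([327, 402, 709]) cube([1100, 788, 48]);
translate([341, 416, 0]) cube([82, 82, 709]);
translate([1331, 416, 0]) cube([82, 82, 709]);
translate([341, 1094, 0]) cube([82, 82, 709]);
translate([1331, 1094, 0]) cube([82, 82, 709]);
translate([423, 416, 619]) cube([908, 82, 90]);
translate([423, 1094, 619]) cube([908, 82, 90]);
translate([341, 498, 619]) cube([82, 596, 90]);
translate([1331, 498, 619]) cube([82, 596, 90]);


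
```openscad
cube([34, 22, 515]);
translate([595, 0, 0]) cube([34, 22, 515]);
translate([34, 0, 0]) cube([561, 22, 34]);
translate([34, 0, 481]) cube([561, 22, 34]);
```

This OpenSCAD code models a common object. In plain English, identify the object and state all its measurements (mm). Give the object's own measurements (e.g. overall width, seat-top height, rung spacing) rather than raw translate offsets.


A rectangular picture frame lying in the x–z plane (depth along y). The opening is 561 mm wide (x) by 447 mm tall (z), surrounded by a border 34 mm wide on all four sides. The frame is 22 mm deep and is made of two full-height vertical stiles with two horizontal rails fitted between them.


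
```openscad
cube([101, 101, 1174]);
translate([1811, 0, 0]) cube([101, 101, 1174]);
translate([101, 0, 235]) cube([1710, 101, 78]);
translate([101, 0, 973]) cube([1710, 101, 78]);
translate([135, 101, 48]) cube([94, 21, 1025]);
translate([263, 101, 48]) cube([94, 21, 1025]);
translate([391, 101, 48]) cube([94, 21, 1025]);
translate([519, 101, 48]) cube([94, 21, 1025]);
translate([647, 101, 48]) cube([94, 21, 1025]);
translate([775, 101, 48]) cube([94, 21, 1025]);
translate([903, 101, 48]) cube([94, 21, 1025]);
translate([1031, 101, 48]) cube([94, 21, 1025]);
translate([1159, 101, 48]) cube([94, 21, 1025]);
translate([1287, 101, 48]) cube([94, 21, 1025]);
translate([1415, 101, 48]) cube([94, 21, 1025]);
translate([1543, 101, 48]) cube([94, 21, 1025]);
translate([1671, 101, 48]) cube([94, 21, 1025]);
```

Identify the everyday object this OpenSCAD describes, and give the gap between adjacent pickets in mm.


A fence section. The picket gap is 34 mm.

Two posts, two rails, 13 pickets — a fence section. Span 1710 mm holds 13 pickets of 94 mm with 14 equal gaps: ⌊(1710 − 13·94) / 14⌋ = 34 mm.


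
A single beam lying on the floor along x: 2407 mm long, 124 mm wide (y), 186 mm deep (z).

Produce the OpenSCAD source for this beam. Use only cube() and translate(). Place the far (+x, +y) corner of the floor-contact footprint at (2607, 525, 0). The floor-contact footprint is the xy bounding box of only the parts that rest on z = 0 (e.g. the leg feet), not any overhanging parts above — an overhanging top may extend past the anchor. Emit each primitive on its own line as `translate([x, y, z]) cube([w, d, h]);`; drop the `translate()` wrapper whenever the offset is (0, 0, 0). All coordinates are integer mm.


translate([200, 401, 0]) cube([2407, 124, 186]);


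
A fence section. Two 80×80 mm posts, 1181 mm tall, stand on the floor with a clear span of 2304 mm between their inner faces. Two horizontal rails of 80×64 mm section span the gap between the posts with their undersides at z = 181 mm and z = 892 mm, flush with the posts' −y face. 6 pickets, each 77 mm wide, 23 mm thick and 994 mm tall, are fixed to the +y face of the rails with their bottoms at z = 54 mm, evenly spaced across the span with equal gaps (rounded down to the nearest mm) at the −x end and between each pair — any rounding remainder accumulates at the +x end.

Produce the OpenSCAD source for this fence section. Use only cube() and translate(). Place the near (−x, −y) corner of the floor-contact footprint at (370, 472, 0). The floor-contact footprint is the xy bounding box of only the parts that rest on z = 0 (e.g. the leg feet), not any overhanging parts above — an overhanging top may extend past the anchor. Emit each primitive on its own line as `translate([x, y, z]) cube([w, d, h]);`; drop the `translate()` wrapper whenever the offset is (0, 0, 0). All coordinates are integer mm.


translate([370, 472, 0]) cube([80, 80, 1181]);
translate([2754, 472, 0]) cube([80, 80, 1181]);
translate([450, 472, 181]) cube([2304, 80, 64]);
translate([450, 472, 892]) cube([2304, 80, 64]);
translate([713, 552, 54]) cube([77, 23, 994]);
translate([1053, 552, 54]) cube([77, 23, 994]);
translate([1393, 552, 54]) cube([77, 23, 994]);
translate([1733, 552, 54]) cube([77, 23, 994]);
translate([2073, 552, 54]) cube([77, 23, 994]);
translate([2413, 552, 54]) cube([77, 23, 994]);


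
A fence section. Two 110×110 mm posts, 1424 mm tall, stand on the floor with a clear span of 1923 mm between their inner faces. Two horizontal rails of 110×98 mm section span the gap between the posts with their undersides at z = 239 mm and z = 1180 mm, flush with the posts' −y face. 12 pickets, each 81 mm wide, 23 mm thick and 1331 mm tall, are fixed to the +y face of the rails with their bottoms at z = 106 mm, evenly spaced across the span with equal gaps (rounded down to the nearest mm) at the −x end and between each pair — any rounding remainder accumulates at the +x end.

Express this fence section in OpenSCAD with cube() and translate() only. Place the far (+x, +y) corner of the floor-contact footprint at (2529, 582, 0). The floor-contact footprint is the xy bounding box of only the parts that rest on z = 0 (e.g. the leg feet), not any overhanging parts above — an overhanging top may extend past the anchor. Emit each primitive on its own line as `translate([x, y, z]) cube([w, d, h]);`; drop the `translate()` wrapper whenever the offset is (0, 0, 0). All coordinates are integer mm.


translate([386, 472, 0]) cube([110, 110, 1424]);
translate([2419, 472, 0]) cube([110, 110, 1424]);
translate([496, 472, 239]) cube([1923, 110, 98]);
translate([496, 472, 1180]) cube([1923, 110, 98]);
translate([569, 582, 106]) cube([81, 23, 1331]);
translate([723, 582, 106]) cube([81, 23, 1331]);
translate([877, 582, 106]) cube([81, 23, 1331]);
translate([1031, 582, 106]) cube([81, 23, 1331]);
translate([1185, 582, 106]) cube([81, 23, 1331]);
translate([1339, 582, 106]) cube([81, 23, 1331]);
translate([1493, 582, 106]) cube([81, 23, 1331]);
translate([1647, 582, 106]) cube([81, 23, 1331]);
translate([1801, 582, 106]) cube([81, 23, 1331]);
translate([1955, 582, 106]) cube([81, 23, 1331]);
translate([2109, 582, 106]) cube([81, 23, 1331]);
translate([2263, 582, 106]) cube([81, 23, 1331]);


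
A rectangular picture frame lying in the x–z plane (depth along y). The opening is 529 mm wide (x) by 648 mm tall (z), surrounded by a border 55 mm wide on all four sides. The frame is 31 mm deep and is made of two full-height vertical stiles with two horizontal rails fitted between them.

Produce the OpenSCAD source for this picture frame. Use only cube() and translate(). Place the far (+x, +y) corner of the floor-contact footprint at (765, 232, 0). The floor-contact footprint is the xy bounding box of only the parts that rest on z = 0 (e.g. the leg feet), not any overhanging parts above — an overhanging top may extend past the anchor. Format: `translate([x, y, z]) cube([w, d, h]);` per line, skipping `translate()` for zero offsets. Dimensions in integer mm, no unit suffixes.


translate([126, 201, 0]) cube([55, 31, 758]);
translate([710, 201, 0]) cube([55, 31, 758]);
translate([181, 201, 0]) cube([529, 31, 55]);
translate([181, 201, 703]) cube([529, 31, 55]);


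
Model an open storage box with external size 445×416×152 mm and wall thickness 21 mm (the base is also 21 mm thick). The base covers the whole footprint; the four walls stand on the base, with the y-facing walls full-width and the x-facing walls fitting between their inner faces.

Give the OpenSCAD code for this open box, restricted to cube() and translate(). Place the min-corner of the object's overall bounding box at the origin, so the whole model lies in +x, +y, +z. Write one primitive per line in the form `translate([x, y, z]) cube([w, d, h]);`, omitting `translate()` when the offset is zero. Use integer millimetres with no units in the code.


cube([445, 416, 21]);
translate([0, 0, 21]) cube([445, 21, 131]);
translate([0, 395, 21]) cube([445, 21, 131]);
translate([0, 21, 21]) cube([21, 374, 131]);
translate([424, 21, 21]) cube([21, 374, 131]);


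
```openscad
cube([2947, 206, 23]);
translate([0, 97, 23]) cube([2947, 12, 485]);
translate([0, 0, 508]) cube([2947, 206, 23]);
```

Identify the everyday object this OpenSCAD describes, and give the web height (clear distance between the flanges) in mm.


An I-beam. The web height is 485 mm.

Two wide flanges with a thin centred web — an I-beam. Overall 531 mm minus two 23 mm flanges gives a web of 531 − 2·23 = 485 mm.


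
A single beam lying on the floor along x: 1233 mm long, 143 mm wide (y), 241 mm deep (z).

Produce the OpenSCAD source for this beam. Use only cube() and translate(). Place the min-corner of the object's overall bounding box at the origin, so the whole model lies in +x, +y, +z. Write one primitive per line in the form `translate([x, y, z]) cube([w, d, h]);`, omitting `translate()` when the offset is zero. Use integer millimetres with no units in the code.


cube([1233, 143, 241]);


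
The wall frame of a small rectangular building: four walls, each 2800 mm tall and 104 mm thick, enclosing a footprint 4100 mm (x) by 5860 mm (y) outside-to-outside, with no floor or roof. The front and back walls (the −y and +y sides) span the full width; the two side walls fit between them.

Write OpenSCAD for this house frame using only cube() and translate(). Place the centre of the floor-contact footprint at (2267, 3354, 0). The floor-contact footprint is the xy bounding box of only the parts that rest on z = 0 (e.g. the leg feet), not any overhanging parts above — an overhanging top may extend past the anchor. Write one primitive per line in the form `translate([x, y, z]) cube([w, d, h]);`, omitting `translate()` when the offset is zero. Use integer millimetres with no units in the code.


translate([217, 424, 0]) cube([4100, 104, 2800]);
translate([217, 6180, 0]) cube([4100, 104, 2800]);
translate([217, 528, 0]) cube([104, 5652, 2800]);
translate([4213, 528, 0]) cube([104, 5652, 2800]);


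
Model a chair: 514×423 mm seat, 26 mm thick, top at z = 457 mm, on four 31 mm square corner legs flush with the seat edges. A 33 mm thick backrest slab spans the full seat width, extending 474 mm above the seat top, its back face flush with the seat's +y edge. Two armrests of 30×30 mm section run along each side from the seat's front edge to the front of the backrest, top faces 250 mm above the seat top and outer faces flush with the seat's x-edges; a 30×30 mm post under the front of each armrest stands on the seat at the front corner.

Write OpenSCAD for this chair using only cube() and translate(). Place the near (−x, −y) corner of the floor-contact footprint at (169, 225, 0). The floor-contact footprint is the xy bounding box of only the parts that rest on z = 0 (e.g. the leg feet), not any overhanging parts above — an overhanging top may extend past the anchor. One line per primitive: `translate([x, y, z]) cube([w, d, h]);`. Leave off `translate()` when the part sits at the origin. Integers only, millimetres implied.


translate([169, 225, 431]) cube([514, 423, 26]);
translate([169, 225, 0]) cube([31, 31, 431]);
translate([652, 225, 0]) cube([31, 31, 431]);
translate([169, 617, 0]) cube([31, 31, 431]);
translate([652, 617, 0]) cube([31, 31, 431]);
translate([169, 615, 457]) cube([514, 33, 474]);
translate([169, 225, 677]) cube([30, 390, 30]);
translate([653, 225, 677]) cube([30, 390, 30]);
translate([169, 225, 457]) cube([30, 30, 220]);
translate([653, 225, 457]) cube([30, 30, 220]);


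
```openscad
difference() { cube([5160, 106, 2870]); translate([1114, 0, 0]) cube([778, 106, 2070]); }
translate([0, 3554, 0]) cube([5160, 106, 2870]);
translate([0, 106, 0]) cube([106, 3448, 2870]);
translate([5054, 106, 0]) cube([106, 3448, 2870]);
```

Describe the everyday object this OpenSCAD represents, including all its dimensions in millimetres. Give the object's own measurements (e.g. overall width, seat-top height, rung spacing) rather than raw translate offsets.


A single room: four walls, each 2870 mm tall and 106 mm thick, enclosing an outside footprint 5160×3660 mm (x × y), no floor or roof. The front and back walls (−y and +y sides) run the full x-width; the side walls fit between their inner faces. A door opening 778 mm wide and 2070 mm tall is cut through the front wall from the floor up, its −x edge 1114 mm from the wall's −x end.


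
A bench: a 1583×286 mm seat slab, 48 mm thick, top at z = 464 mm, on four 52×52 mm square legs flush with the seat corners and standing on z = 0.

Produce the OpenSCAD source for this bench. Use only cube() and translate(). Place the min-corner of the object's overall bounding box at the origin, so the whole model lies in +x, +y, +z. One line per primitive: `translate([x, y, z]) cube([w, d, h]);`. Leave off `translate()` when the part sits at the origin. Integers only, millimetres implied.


translate([0, 0, 416]) cube([1583, 286, 48]);
cube([52, 52, 416]);
translate([0, 234, 0]) cube([52, 52, 416]);
translate([1531, 0, 0]) cube([52, 52, 416]);
translate([1531, 234, 0]) cube([52, 52, 416]);


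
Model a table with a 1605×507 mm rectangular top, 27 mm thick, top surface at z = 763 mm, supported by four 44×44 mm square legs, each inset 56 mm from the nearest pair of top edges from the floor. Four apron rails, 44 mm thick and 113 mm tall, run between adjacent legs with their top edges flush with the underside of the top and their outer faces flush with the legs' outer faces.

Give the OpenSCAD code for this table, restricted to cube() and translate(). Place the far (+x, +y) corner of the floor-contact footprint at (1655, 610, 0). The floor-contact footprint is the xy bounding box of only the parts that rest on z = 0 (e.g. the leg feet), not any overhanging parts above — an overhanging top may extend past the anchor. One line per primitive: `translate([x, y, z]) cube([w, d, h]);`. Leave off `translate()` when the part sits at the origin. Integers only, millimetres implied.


// leg_h = 763 - 27 = 736
// apron z = 736 - 113 = 623
translate([106, 159, 736]) cube([1605, 507, 27]);
translate([162, 215, 0]) cube([44, 44, 736]);
translate([1611, 215, 0]) cube([44, 44, 736]);
translate([162, 566, 0]) cube([44, 44, 736]);
translate([1611, 566, 0]) cube([44, 44, 736]);
translate([206, 215, 623]) cube([1405, 44, 113]);
translate([206, 566, 623]) cube([1405, 44, 113]);
translate([162, 259, 623]) cube([44, 307, 113]);
translate([1611, 259, 623]) cube([44, 307, 113]);


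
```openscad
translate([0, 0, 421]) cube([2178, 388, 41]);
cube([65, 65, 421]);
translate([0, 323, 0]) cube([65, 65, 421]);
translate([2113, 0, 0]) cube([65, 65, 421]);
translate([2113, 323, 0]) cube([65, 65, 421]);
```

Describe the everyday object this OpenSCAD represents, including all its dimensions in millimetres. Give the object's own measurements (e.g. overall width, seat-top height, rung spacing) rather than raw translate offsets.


A bench: a 2178×388 mm seat slab, 41 mm thick, top at z = 462 mm, on four 65×65 mm square legs flush with the seat corners and standing on z = 0.


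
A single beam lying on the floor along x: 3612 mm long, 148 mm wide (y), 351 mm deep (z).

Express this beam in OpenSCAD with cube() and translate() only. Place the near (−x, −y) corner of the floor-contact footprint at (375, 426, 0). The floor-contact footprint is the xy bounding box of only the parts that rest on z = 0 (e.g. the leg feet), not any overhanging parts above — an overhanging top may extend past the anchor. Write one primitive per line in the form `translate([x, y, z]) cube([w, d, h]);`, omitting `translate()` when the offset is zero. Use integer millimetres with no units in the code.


translate([375, 426, 0]) cube([3612, 148, 351]);


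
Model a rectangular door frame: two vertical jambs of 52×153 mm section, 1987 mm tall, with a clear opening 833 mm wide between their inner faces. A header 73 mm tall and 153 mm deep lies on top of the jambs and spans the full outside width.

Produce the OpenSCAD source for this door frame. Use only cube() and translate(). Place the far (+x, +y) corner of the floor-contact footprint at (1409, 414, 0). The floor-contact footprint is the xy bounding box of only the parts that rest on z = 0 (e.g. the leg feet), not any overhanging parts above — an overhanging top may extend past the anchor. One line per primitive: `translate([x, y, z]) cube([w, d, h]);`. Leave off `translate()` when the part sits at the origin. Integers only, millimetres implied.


translate([472, 261, 0]) cube([52, 153, 1987]);
translate([1357, 261, 0]) cube([52, 153, 1987]);
translate([472, 261, 1987]) cube([937, 153, 73]);


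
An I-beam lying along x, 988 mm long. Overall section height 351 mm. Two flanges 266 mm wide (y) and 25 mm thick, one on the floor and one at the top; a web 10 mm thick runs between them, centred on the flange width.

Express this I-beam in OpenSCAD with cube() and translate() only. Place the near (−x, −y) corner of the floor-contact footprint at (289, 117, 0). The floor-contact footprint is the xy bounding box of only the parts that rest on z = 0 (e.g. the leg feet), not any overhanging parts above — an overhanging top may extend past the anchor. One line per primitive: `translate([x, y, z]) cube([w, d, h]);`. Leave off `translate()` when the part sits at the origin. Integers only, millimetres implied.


translate([289, 117, 0]) cube([988, 266, 25]);
translate([289, 245, 25]) cube([988, 10, 301]);
translate([289, 117, 326]) cube([988, 266, 25]);


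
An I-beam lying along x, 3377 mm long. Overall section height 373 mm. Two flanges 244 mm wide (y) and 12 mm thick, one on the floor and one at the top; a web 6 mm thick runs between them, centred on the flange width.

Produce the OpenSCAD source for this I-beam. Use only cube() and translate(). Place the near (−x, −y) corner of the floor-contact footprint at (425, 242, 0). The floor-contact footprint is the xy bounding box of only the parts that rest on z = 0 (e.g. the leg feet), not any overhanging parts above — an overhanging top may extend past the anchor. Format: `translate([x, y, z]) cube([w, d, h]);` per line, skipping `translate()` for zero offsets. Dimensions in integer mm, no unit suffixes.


translate([425, 242, 0]) cube([3377, 244, 12]);
translate([425, 361, 12]) cube([3377, 6, 349]);
translate([425, 242, 361]) cube([3377, 244, 12]);


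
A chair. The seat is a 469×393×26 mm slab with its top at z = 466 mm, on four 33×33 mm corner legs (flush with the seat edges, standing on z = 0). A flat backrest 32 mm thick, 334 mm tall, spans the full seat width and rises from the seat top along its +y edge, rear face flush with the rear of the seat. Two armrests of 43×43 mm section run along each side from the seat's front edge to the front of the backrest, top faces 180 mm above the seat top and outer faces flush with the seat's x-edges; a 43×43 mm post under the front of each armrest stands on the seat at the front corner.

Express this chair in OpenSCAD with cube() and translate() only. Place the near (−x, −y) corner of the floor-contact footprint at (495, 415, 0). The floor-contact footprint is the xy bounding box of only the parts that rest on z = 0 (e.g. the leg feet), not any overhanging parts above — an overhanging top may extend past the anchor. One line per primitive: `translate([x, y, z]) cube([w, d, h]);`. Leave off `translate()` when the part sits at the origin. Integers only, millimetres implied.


// leg_h = 466 - 26 = 440
// arm post h = 180 - 43 = 137
translate([495, 415, 440]) cube([469, 393, 26]);
translate([495, 415, 0]) cube([33, 33, 440]);
translate([931, 415, 0]) cube([33, 33, 440]);
translate([495, 775, 0]) cube([33, 33, 440]);
translate([931, 775, 0]) cube([33, 33, 440]);
translate([495, 776, 466]) cube([469, 32, 334]);
translate([495, 415, 603]) cube([43, 361, 43]);
translate([921, 415, 603]) cube([43, 361, 43]);
translate([495, 415, 466]) cube([43, 43, 137]);
translate([921, 415, 466]) cube([43, 43, 137]);


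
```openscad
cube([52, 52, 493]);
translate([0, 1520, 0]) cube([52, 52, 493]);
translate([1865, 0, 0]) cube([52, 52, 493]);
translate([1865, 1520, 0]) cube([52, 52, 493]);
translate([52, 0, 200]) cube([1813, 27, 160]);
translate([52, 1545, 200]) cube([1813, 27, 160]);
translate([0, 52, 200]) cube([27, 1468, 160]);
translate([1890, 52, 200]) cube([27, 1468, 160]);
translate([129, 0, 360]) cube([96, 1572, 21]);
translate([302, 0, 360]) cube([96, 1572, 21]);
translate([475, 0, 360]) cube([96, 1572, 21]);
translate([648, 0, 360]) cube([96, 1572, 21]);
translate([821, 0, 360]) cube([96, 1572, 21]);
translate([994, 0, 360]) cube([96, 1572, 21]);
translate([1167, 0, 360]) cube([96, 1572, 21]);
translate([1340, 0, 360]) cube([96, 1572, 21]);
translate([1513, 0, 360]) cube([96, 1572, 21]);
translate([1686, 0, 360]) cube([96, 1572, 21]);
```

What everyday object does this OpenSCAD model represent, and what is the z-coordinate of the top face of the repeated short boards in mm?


A bed frame. The slat-top height is 381 mm.

Four posts, four rails, and a row of slats — a bed frame. Slats sit on the rails at z = 200 + 160 = 360; with slat thickness 21, the top is 381 mm.


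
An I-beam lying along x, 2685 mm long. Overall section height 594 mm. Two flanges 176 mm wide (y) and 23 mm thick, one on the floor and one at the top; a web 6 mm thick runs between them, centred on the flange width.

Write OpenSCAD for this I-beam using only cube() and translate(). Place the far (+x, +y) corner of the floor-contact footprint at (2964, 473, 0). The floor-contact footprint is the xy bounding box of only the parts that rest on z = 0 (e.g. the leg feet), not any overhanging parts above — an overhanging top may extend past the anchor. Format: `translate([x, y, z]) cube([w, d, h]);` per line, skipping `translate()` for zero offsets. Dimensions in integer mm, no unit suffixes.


translate([279, 297, 0]) cube([2685, 176, 23]);
translate([279, 382, 23]) cube([2685, 6, 548]);
translate([279, 297, 571]) cube([2685, 176, 23]);


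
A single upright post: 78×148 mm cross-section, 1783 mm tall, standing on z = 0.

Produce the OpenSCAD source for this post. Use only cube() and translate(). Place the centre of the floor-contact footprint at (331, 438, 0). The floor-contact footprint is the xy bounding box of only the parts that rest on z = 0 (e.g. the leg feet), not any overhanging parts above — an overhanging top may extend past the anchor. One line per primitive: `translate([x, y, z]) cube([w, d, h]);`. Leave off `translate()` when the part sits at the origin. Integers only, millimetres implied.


translate([292, 364, 0]) cube([78, 148, 1783]);


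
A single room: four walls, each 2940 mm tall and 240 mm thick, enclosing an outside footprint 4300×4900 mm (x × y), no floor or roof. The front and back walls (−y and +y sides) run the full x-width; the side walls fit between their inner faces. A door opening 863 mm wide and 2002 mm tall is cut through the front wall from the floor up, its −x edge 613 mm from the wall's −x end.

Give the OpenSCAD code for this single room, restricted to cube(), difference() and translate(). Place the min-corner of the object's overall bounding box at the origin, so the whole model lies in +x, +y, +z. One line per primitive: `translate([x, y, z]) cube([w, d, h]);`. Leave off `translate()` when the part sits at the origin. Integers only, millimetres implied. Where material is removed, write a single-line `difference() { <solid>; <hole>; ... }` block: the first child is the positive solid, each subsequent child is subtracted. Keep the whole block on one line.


difference() { cube([4300, 240, 2940]); translate([613, 0, 0]) cube([863, 240, 2002]); }
translate([0, 4660, 0]) cube([4300, 240, 2940]);
translate([0, 240, 0]) cube([240, 4420, 2940]);
translate([4060, 240, 0]) cube([240, 4420, 2940]);


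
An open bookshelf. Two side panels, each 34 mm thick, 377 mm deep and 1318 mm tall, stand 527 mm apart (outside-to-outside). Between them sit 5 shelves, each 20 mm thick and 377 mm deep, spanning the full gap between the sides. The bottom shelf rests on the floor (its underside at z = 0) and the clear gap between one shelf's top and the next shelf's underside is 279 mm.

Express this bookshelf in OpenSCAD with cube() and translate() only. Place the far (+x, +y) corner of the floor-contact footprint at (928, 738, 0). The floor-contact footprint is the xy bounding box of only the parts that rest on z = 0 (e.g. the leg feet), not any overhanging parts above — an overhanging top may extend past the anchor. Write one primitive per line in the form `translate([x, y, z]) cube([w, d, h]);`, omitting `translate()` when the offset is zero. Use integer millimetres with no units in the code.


translate([401, 361, 0]) cube([34, 377, 1318]);
translate([894, 361, 0]) cube([34, 377, 1318]);
translate([435, 361, 0]) cube([459, 377, 20]);
translate([435, 361, 299]) cube([459, 377, 20]);
translate([435, 361, 598]) cube([459, 377, 20]);
translate([435, 361, 897]) cube([459, 377, 20]);
translate([435, 361, 1196]) cube([459, 377, 20]);


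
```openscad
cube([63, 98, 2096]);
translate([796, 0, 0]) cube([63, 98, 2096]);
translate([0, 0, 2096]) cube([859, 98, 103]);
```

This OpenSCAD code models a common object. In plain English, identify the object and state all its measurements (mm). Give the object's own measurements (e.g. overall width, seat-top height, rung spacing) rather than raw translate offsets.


A door frame. The clear opening is 733 mm wide and 2096 mm high. Two 63 mm wide jambs, 98 mm deep, stand either side of the opening from the floor to the top of the opening. A 103 mm thick head sits across the top of both jambs, spanning the full outside width of the frame.


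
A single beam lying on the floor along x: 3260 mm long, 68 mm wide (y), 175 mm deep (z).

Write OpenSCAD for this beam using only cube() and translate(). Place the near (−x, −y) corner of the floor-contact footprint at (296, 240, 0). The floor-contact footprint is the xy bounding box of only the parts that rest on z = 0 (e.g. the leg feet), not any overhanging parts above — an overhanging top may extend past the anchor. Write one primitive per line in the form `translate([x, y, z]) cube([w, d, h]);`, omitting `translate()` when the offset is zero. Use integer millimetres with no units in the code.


translate([296, 240, 0]) cube([3260, 68, 175]);


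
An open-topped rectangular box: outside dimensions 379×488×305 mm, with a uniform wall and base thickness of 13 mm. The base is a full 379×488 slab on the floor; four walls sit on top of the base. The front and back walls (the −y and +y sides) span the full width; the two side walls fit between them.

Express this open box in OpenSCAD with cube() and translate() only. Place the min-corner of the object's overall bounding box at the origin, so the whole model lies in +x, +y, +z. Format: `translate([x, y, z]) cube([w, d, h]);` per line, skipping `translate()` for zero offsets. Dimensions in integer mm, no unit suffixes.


cube([379, 488, 13]);
translate([0, 0, 13]) cube([379, 13, 292]);
translate([0, 475, 13]) cube([379, 13, 292]);
translate([0, 13, 13]) cube([13, 462, 292]);
translate([366, 13, 13]) cube([13, 462, 292]);


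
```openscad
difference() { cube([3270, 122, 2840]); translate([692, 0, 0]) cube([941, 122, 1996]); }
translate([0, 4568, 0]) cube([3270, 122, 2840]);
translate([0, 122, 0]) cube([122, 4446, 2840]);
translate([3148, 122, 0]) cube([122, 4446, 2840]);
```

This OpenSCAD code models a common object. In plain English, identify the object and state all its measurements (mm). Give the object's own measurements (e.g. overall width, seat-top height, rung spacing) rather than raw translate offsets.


A single room: four walls, each 2840 mm tall and 122 mm thick, enclosing an outside footprint 3270×4690 mm (x × y), no floor or roof. The front and back walls (−y and +y sides) run the full x-width; the side walls fit between their inner faces. A door opening 941 mm wide and 1996 mm tall is cut through the front wall from the floor up, its −x edge 692 mm from the wall's −x end.


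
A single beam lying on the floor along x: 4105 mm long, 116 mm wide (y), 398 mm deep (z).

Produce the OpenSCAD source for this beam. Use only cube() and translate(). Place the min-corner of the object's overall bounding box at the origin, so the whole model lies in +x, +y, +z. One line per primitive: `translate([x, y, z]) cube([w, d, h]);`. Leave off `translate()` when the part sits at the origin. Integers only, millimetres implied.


cube([4105, 116, 398]);


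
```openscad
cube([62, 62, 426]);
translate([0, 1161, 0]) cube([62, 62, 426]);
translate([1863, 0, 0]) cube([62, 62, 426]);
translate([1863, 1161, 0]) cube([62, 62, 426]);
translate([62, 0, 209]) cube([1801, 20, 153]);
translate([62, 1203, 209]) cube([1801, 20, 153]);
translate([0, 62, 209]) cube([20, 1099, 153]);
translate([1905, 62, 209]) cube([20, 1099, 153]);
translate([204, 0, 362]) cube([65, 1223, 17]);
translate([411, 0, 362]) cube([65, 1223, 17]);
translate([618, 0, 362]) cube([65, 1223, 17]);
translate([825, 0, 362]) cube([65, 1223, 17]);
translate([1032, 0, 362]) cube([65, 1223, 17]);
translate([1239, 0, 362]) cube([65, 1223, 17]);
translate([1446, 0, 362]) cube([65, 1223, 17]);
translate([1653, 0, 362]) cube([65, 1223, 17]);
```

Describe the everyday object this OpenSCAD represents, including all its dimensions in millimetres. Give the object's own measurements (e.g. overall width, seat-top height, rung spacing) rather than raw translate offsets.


A bed frame 1925 mm long (x) by 1223 mm wide (y). Four 62×62 mm corner posts, 426 mm tall, at the corners of the footprint. Four rails of 20 mm thickness and 153 mm height run between adjacent posts with their undersides at z = 209 mm, their outer faces flush with the outside of the frame (the two x-running rails run between the posts' inner faces; the two y-running rails run between the posts' inner faces). 8 slats, each 65 mm wide (x) and 17 mm thick, lie across the top of the two x-running rails, running the full 1223 mm width of the frame in y; along x they sit between the end posts with a 142 mm gap after the −x posts and between neighbouring slats, leaving 145 mm before the +x posts.


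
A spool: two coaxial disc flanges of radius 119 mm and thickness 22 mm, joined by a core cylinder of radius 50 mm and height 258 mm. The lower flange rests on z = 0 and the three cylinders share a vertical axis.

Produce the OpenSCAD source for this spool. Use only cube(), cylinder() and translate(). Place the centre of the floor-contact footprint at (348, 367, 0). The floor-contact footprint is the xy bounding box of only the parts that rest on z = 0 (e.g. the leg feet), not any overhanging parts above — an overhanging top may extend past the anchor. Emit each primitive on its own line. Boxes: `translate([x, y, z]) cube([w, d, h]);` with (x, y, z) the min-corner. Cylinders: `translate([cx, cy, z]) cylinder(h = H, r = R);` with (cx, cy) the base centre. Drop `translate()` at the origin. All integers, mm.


translate([348, 367, 0]) cylinder(h = 22, r = 119);
translate([348, 367, 22]) cylinder(h = 258, r = 50);
translate([348, 367, 280]) cylinder(h = 22, r = 119);


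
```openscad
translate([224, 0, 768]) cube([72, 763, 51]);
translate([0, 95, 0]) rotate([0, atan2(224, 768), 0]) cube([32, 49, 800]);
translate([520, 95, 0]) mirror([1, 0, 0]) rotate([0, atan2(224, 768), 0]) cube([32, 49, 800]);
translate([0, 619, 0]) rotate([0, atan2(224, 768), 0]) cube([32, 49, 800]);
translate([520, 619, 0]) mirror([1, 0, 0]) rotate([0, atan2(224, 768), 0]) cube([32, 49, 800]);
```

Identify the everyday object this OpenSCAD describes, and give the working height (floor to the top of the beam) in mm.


A sawhorse. The overall height is 819 mm.

A beam across two mirrored pairs of raked legs — a sawhorse. The beam's underside is at z = 768 (matching the legs' vertical rise in atan2(224, 768)) and the beam is 51 mm tall, so its top is at 768 + 51 = 819 mm. The raked legs top out at the beam's underside, so that is the highest point.


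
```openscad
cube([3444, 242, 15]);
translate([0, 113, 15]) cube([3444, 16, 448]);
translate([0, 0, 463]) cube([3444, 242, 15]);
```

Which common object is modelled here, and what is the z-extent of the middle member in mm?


An I-beam. The web height is 448 mm.

Two wide flanges with a thin centred web — an I-beam. Overall 478 mm minus two 15 mm flanges gives a web of 478 − 2·15 = 448 mm.


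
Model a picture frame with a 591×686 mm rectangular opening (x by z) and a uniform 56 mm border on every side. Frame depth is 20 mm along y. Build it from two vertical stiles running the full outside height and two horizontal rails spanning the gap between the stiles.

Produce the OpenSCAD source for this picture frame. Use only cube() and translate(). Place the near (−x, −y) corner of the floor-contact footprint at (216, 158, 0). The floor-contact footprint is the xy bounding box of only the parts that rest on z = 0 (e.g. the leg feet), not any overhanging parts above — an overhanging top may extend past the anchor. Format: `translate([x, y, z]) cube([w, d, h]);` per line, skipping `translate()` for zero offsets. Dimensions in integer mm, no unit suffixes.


translate([216, 158, 0]) cube([56, 20, 798]);
translate([863, 158, 0]) cube([56, 20, 798]);
translate([272, 158, 0]) cube([591, 20, 56]);
translate([272, 158, 742]) cube([591, 20, 56]);


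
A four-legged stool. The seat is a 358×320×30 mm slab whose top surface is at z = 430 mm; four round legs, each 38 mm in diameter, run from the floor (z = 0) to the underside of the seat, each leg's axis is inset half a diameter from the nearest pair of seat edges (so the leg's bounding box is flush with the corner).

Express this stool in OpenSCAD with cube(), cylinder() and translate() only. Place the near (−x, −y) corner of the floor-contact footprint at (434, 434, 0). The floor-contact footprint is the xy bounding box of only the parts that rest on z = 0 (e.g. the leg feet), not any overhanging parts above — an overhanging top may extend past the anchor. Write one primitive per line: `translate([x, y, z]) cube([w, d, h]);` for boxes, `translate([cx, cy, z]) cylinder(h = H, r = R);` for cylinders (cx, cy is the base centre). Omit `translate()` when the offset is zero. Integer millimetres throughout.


translate([434, 434, 400]) cube([358, 320, 30]);
translate([453, 453, 0]) cylinder(h = 400, r = 19);
translate([773, 453, 0]) cylinder(h = 400, r = 19);
translate([453, 735, 0]) cylinder(h = 400, r = 19);
translate([773, 735, 0]) cylinder(h = 400, r = 19);


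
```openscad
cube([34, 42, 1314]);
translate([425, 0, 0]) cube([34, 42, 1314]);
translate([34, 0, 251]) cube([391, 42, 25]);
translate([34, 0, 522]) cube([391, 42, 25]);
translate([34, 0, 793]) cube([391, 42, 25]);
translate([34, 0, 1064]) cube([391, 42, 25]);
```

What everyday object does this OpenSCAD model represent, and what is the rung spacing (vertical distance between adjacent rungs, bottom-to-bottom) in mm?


A ladder. The rung spacing is 271 mm.

Two tall 34×42 posts with 4 short bars between them — a ladder. Adjacent rungs sit at z = 251 and z = 522, so the spacing is 522 − 251 = 271 mm.


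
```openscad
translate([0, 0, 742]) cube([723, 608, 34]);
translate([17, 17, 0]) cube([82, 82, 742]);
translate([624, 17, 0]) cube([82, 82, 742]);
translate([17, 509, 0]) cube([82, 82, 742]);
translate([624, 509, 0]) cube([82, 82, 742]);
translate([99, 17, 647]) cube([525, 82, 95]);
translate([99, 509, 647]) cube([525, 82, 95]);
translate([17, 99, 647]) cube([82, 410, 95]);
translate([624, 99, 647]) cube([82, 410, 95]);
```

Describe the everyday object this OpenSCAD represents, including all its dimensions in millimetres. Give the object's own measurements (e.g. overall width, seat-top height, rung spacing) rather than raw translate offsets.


A rectangular dining table. The top is 723×608×34 mm with its upper surface at z = 776 mm. It stands on four 82×82 mm square legs, each inset 17 mm from the nearest pair of top edges, running from the floor to the underside of the top. Four apron rails, 82 mm thick and 95 mm tall, run between adjacent legs with their top edges flush with the underside of the top and their outer faces flush with the legs' outer faces.
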